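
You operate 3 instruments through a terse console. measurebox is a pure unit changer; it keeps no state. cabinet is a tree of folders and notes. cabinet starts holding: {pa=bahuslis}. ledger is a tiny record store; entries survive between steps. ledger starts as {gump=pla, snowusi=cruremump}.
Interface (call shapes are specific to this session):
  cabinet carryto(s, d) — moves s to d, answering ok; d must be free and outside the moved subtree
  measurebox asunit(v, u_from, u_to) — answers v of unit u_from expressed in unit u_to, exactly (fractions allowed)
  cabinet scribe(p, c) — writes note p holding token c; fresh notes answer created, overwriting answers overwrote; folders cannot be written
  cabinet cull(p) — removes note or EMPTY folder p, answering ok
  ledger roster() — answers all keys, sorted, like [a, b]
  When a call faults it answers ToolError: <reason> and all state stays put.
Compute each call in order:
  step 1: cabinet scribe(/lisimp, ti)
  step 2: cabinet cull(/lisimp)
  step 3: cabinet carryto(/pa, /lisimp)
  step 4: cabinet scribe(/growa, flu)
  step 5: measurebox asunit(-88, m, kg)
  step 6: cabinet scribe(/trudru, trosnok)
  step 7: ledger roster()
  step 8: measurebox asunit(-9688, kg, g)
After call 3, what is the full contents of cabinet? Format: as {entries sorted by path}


Then cabinet scribe passing p=/lisimp, c=ti, and get created.
Using cabinet cull passing p=/lisimp, and see ok.
I use cabinet carryto passing s=/pa, d=/lisimp, → ok.
I call cabinet scribe passing p=/growa, c=flu: created.
Calling measurebox asunit passing v=-88, u_from=m, u_to=kg, and observe ToolError: incompatible units.
I try cabinet scribe passing p=/trudru, c=trosnok, — result: created.
Calling ledger roster, and observe [gump, snowusi].
Using measurebox asunit passing v=-9688, u_from=kg, u_to=g, which returns -9688000.

Answer: {lisimp=bahuslis}


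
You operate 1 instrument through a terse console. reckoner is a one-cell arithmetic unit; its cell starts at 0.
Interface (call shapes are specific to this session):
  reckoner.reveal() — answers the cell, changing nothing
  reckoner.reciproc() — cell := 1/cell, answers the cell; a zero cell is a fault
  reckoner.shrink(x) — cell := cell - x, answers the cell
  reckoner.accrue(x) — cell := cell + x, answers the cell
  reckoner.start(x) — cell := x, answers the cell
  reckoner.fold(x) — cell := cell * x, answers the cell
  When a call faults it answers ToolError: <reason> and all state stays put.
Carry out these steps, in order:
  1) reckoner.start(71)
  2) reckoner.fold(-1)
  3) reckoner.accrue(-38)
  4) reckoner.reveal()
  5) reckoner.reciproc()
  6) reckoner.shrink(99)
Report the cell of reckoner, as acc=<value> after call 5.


Answer: acc=-1/109

Derivation:
Using reckoner.start using x=71, and observe 71.
Then reckoner.fold using x=-1, and get -71.
Invoking reckoner.accrue using x=-38, — result: -109.
Invoking reckoner.reveal(): -109.
I invoke reckoner.reciproc, and observe -1/109.
Using reckoner.shrink using x=99, giving -10792/109.


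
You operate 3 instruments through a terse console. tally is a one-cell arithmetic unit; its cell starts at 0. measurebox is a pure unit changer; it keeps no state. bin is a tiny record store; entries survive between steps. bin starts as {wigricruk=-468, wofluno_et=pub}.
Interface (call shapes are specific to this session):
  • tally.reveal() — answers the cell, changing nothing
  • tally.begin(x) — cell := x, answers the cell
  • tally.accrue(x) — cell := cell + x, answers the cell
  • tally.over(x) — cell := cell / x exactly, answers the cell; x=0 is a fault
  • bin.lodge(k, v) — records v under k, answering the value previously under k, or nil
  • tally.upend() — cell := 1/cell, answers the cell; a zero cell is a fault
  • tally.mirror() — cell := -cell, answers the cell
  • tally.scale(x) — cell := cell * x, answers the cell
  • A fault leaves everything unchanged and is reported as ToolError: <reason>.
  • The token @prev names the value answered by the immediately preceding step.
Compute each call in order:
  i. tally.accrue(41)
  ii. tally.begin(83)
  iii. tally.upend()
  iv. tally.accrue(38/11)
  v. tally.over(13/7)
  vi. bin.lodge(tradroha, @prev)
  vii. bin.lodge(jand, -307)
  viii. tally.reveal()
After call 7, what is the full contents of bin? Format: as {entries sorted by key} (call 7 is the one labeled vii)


Answer: {jand=-307, tradroha=22155/11869, wigricruk=-468, wofluno_et=pub}

Derivation:
! 1. tally.accrue(41) ~> 41
! 2. tally.begin(83) ~> 83
! 3. tally.upend() ~> 1/83
! 4. tally.accrue(38/11) ~> 3165/913
! 5. tally.over(13/7) ~> 22155/11869
! 6. bin.lodge(tradroha, @prev) ~> nil
! 7. bin.lodge(jand, -307) ~> nil
! 8. tally.reveal() ~> 22155/11869


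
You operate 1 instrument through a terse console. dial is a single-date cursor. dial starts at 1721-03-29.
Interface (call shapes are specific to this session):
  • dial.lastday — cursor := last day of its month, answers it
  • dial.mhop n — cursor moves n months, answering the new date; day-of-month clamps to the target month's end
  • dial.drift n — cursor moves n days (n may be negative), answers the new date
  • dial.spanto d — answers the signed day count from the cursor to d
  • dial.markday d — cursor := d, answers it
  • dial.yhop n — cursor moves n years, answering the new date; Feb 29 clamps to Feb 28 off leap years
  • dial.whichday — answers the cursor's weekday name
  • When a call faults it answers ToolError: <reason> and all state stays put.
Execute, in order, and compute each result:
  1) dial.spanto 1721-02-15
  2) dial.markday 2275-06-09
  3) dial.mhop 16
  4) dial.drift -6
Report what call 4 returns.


·→ dial.spanto(1721-02-15)
·← -42
·→ dial.markday(2275-06-09)
·← 2275-06-09
·→ dial.mhop(16)
·← 2276-10-09
·→ dial.drift(-6)
·← 2276-10-03

Answer: 2276-10-03


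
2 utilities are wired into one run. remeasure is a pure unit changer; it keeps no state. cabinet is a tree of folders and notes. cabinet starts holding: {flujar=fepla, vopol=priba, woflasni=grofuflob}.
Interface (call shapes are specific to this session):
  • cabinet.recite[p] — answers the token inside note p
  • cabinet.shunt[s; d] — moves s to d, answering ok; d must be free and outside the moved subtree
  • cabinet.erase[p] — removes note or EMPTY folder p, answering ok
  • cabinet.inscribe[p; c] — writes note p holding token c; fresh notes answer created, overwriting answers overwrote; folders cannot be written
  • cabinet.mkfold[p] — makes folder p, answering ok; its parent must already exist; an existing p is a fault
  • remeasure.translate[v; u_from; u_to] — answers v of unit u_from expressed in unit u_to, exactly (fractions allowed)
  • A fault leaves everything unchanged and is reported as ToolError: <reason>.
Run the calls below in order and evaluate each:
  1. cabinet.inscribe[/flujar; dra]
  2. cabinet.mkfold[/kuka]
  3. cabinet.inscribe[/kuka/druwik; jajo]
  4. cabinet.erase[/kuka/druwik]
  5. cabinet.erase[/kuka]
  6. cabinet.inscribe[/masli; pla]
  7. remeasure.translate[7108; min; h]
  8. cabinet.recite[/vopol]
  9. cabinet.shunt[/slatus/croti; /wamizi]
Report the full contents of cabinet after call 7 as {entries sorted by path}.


CALL inscribe[p='/flujar'; c='dra']
RET  overwrote
CALL mkfold[p='/kuka']
RET  ok
CALL inscribe[p='/kuka/druwik'; c='jajo']
RET  created
CALL erase[p='/kuka/druwik']
RET  ok
CALL erase[p='/kuka']
RET  ok
CALL inscribe[p='/masli'; c='pla']
RET  created
CALL translate[v='7108'; u_from='min'; u_to='h']
RET  1777/15
CALL recite[p='/vopol']
RET  priba
CALL shunt[s='/slatus/croti'; d='/wamizi']
RET  ToolError: not found

Answer: {flujar=dra, masli=pla, vopol=priba, woflasni=grofuflob}


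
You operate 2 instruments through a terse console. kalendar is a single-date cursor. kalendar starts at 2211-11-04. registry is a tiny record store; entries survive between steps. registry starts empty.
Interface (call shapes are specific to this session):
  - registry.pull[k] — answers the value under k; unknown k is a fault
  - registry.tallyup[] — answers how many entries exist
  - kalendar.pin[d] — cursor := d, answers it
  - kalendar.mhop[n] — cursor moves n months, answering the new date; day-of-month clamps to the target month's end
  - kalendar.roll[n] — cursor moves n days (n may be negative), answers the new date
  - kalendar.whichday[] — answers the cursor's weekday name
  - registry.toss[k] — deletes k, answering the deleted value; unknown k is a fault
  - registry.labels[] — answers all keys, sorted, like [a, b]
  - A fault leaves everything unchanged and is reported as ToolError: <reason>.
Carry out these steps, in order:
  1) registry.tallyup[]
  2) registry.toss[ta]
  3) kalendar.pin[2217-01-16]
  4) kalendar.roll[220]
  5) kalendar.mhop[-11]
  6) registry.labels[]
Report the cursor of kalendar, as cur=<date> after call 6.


> registry.tallyup
  0
> registry.toss k→ta
  ToolError: no such key ta
> kalendar.pin d→2217-01-16
  2217-01-16
> kalendar.roll n→220
  2217-08-24
> kalendar.mhop n→-11
  2216-09-24
> registry.labels
  []

Answer: cur=2216-09-24


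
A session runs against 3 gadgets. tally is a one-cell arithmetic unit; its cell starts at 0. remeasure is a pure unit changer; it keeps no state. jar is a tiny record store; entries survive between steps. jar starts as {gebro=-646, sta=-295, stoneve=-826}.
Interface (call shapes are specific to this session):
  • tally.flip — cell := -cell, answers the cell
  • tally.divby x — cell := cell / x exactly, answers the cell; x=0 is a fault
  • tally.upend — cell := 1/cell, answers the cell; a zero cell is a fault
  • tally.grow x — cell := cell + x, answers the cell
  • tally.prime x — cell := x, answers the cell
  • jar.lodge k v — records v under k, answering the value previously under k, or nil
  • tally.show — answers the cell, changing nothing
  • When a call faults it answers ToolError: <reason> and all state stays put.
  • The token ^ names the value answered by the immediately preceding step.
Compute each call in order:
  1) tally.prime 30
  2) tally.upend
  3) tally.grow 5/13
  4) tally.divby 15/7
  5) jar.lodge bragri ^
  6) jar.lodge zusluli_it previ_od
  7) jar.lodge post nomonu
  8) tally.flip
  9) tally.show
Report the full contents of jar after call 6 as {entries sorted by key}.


Answer: {bragri=1141/5850, gebro=-646, sta=-295, stoneve=-826, zusluli_it=previ_od}

Derivation:
> tally.prime x=30
:: 30
> tally.upend
:: 1/30
> tally.grow x=5/13
:: 163/390
> tally.divby x=15/7
:: 1141/5850
> jar.lodge k=bragri v=^
:: nil
> jar.lodge k=zusluli_it v=previ_od
:: nil
> jar.lodge k=post v=nomonu
:: nil
> tally.flip
:: -1141/5850
> tally.show
:: -1141/5850


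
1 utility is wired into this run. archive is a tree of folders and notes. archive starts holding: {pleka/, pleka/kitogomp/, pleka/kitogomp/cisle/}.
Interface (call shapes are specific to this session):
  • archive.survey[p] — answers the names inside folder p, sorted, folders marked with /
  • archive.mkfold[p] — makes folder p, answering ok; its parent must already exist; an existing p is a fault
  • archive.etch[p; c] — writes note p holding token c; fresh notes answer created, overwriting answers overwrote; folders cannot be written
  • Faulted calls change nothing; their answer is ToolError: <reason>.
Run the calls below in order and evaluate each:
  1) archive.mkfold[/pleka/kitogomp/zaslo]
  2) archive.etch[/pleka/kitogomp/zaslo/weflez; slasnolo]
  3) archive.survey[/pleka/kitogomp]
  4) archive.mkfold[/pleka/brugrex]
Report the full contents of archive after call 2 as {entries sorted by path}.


Answer: {pleka/, pleka/kitogomp/, pleka/kitogomp/cisle/, pleka/kitogomp/zaslo/, pleka/kitogomp/zaslo/weflez=slasnolo}

Derivation:
Do: archive.mkfold[/pleka/kitogomp/zaslo]
See: ok
Do: archive.etch[/pleka/kitogomp/zaslo/weflez; slasnolo]
See: created
Do: archive.survey[/pleka/kitogomp]
See: [cisle/, zaslo/]
Do: archive.mkfold[/pleka/brugrex]
See: ok


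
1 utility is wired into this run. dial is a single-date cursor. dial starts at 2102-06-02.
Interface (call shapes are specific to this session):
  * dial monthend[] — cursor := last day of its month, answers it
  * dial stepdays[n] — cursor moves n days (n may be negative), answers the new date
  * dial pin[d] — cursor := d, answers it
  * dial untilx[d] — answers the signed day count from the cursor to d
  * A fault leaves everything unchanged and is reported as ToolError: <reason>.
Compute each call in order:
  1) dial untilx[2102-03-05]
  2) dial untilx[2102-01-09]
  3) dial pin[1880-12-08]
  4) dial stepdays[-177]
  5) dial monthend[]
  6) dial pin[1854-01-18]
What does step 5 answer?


·→ dial untilx(d='2102-03-05')
·← -89
·→ dial untilx(d='2102-01-09')
·← -144
·→ dial pin(d='1880-12-08')
·← 1880-12-08
·→ dial stepdays(n='-177')
·← 1880-06-14
·→ dial monthend()
·← 1880-06-30
·→ dial pin(d='1854-01-18')
·← 1854-01-18

Answer: 1880-06-30


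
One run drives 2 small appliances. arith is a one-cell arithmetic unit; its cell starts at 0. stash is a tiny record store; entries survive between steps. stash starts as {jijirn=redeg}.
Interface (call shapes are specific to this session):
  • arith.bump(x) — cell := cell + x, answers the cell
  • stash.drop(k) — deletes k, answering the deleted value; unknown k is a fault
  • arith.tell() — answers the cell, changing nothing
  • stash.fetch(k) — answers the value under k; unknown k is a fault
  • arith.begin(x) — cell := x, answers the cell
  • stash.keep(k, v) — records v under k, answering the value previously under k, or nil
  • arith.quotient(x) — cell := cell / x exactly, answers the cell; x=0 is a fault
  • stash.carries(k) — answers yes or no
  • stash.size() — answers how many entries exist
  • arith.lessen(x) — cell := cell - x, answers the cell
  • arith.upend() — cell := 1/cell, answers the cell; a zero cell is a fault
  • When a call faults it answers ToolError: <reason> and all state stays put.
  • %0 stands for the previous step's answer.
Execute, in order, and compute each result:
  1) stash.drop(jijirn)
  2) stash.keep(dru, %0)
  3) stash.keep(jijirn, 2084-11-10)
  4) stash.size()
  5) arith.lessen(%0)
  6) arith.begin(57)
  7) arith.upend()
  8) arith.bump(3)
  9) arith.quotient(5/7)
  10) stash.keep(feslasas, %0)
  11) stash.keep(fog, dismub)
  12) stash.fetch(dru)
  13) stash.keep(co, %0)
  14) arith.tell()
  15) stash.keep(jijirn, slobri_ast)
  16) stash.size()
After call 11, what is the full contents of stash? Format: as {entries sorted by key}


Answer: {dru=redeg, feslasas=1204/285, fog=dismub, jijirn=2084-11-10}

Derivation:
# drop(jijirn) -> redeg
# keep(dru, %0) -> nil
# keep(jijirn, 2084-11-10) -> nil
# size() -> 2
# lessen(%0) -> -2
# begin(57) -> 57
# upend() -> 1/57
# bump(3) -> 172/57
# quotient(5/7) -> 1204/285
# keep(feslasas, %0) -> nil
# keep(fog, dismub) -> nil
# fetch(dru) -> redeg
# keep(co, %0) -> nil
# tell() -> 1204/285
# keep(jijirn, slobri_ast) -> 2084-11-10
# size() -> 5


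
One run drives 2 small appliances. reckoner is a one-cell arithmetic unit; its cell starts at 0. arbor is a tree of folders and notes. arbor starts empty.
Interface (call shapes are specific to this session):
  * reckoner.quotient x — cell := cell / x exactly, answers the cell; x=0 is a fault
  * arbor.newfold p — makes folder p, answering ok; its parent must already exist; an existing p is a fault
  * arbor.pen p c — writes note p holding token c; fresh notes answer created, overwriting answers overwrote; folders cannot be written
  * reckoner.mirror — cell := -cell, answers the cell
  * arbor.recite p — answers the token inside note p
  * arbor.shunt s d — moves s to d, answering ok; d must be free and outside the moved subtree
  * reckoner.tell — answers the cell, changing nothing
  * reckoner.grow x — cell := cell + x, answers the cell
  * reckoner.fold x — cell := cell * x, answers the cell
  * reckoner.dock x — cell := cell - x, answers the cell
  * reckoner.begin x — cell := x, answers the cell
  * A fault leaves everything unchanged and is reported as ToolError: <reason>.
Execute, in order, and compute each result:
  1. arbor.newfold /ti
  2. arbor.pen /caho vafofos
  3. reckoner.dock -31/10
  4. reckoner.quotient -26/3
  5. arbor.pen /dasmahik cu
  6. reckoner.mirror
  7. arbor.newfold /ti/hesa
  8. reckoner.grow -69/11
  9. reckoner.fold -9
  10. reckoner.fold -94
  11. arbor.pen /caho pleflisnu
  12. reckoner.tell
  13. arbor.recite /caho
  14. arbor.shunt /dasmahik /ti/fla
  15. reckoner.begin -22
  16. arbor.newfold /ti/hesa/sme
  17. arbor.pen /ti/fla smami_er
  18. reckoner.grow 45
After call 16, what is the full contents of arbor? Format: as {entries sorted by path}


I invoke arbor.newfold on /ti, — result: ok.
I run arbor.pen on /caho, vafofos, and get created.
I try reckoner.dock on -31/10, giving 31/10.
Invoking reckoner.quotient on -26/3, which returns -93/260.
I invoke arbor.pen on /dasmahik, cu, and get created.
I invoke reckoner.mirror(): 93/260.
I use arbor.newfold on /ti/hesa: ok.
I invoke reckoner.grow on -69/11, which returns -16917/2860.
Using reckoner.fold on -9, and observe 152253/2860.
I invoke reckoner.fold on -94, → -7155891/1430.
Then arbor.pen on /caho, pleflisnu, and observe overwrote.
Calling reckoner.tell(), and get -7155891/1430.
Then arbor.recite on /caho, and see pleflisnu.
I use arbor.shunt on /dasmahik, /ti/fla, giving ok.
Next I call reckoner.begin on -22, and see -22.
I try arbor.newfold on /ti/hesa/sme, which returns ok.
Invoking arbor.pen on /ti/fla, smami_er, → overwrote.
Then reckoner.grow on 45, — result: 23.

Answer: {caho=pleflisnu, ti/, ti/fla=cu, ti/hesa/, ti/hesa/sme/}


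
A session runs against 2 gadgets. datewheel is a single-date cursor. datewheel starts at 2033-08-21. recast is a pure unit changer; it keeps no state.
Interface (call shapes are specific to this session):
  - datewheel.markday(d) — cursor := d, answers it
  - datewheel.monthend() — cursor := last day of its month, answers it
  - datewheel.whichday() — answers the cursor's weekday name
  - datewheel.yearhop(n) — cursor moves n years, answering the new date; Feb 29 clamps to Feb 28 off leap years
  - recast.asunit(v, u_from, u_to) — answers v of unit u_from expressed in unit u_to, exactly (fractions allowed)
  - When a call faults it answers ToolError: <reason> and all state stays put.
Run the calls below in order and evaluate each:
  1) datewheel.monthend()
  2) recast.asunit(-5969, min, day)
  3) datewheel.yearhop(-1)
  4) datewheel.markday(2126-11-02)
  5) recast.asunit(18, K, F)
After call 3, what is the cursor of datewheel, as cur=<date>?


~$ datewheel.monthend
:: 2033-08-31
~$ recast.asunit -5969 min day
:: -5969/1440
~$ datewheel.yearhop -1
:: 2032-08-31
~$ datewheel.markday 2126-11-02
:: 2126-11-02
~$ recast.asunit 18 K F
:: -42727/100

Answer: cur=2032-08-31


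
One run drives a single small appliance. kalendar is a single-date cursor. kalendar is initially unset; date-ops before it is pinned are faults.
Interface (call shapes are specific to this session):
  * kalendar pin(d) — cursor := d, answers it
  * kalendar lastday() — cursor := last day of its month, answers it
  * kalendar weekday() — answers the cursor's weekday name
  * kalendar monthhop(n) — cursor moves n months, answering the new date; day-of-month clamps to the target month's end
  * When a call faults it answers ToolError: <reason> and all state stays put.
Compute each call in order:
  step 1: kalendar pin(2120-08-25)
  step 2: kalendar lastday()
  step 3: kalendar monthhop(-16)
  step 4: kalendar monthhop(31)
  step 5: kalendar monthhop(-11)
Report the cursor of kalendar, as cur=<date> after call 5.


Answer: cur=2120-12-30

Derivation:
>>> kalendar pin d=2120-08-25
[out] 2120-08-25
>>> kalendar lastday
[out] 2120-08-31
>>> kalendar monthhop n=-16
[out] 2119-04-30
>>> kalendar monthhop n=31
[out] 2121-11-30
>>> kalendar monthhop n=-11
[out] 2120-12-30


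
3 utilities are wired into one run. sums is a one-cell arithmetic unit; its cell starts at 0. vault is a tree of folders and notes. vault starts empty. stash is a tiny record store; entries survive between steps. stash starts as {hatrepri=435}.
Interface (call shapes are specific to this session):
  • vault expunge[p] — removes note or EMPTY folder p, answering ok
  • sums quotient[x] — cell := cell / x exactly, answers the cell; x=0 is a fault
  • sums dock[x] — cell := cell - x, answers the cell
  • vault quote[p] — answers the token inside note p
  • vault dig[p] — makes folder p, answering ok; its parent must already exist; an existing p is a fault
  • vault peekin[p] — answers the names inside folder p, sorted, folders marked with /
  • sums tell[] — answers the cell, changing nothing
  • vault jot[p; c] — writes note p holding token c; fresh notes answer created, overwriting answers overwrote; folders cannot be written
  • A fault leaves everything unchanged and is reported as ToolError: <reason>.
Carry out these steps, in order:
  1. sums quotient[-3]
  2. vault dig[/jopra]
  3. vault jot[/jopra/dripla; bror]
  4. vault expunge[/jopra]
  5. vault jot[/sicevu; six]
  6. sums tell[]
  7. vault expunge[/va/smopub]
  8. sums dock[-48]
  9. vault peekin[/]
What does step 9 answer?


Answer: [jopra/, sicevu]

Derivation:
Invoking sums quotient on x='-3', which returns 0.
I use vault dig on p='/jopra', — result: ok.
I use vault jot on p='/jopra/dripla', c='bror', which returns created.
Calling vault expunge on p='/jopra', → ToolError: not empty.
Calling vault jot on p='/sicevu', c='six', — result: created.
Calling sums tell, — result: 0.
Then vault expunge on p='/va/smopub', → ToolError: not found.
Then sums dock on x='-48': 48.
I try vault peekin on p='/', and observe [jopra/, sicevu].


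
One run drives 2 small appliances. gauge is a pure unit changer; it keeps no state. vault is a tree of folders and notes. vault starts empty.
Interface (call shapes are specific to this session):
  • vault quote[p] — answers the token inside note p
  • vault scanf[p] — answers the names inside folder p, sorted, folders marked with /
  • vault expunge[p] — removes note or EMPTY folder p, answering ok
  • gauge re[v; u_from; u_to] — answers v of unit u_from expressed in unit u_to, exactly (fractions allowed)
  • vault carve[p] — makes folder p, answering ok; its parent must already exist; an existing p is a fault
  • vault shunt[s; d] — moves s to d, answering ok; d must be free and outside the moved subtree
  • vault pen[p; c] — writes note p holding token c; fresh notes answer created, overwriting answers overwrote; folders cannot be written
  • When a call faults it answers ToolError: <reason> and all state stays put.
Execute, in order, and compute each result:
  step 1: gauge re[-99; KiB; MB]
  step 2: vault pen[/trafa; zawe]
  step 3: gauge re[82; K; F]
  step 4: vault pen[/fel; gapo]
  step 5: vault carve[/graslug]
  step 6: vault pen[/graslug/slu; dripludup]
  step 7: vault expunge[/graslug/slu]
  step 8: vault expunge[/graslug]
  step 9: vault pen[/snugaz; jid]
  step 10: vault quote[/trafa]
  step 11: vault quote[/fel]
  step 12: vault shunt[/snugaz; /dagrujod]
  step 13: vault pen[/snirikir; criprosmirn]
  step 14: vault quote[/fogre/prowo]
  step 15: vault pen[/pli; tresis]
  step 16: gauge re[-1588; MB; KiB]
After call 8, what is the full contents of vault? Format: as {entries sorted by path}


! 1. gauge re(v=-99, u_from=KiB, u_to=MB) => -1584/15625
! 2. vault pen(p=/trafa, c=zawe) => created
! 3. gauge re(v=82, u_from=K, u_to=F) => -31207/100
! 4. vault pen(p=/fel, c=gapo) => created
! 5. vault carve(p=/graslug) => ok
! 6. vault pen(p=/graslug/slu, c=dripludup) => created
! 7. vault expunge(p=/graslug/slu) => ok
! 8. vault expunge(p=/graslug) => ok
! 9. vault pen(p=/snugaz, c=jid) => created
! 10. vault quote(p=/trafa) => zawe
! 11. vault quote(p=/fel) => gapo
! 12. vault shunt(s=/snugaz, d=/dagrujod) => ok
! 13. vault pen(p=/snirikir, c=criprosmirn) => created
! 14. vault quote(p=/fogre/prowo) => ToolError: not found
! 15. vault pen(p=/pli, c=tresis) => created
! 16. gauge re(v=-1588, u_from=MB, u_to=KiB) => -6203125/4

Answer: {fel=gapo, trafa=zawe}


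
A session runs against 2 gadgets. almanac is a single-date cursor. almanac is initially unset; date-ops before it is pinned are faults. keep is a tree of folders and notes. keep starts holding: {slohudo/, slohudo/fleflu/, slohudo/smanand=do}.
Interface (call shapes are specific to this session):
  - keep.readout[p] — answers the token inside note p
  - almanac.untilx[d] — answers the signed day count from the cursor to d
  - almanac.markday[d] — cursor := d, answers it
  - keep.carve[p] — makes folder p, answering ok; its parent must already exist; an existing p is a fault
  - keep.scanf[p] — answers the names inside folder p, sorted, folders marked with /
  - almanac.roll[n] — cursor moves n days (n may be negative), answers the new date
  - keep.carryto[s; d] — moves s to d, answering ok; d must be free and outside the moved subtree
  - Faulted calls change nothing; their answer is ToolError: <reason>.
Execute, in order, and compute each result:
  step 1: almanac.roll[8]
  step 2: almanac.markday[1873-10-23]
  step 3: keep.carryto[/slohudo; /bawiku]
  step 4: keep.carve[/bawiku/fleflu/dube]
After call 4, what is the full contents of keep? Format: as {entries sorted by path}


Answer: {bawiku/, bawiku/fleflu/, bawiku/fleflu/dube/, bawiku/smanand=do}

Derivation:
>> almanac.roll(n→8)
<< ToolError: no date set
>> almanac.markday(d→1873-10-23)
<< 1873-10-23
>> keep.carryto(s→/slohudo, d→/bawiku)
<< ok
>> keep.carve(p→/bawiku/fleflu/dube)
<< ok


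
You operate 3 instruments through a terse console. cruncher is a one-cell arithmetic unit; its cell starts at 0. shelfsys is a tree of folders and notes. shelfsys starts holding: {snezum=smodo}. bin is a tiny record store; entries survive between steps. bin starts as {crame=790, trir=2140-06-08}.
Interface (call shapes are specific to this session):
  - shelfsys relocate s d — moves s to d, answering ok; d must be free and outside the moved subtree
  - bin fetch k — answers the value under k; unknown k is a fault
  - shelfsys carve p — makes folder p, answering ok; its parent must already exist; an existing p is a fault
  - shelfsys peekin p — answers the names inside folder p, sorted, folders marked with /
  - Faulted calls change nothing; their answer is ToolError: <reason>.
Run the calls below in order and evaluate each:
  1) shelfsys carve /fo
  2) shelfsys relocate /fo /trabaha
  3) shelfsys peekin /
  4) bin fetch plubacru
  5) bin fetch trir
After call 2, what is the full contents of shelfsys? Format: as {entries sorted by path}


;; 1. shelfsys carve(p: /fo) -> ok
;; 2. shelfsys relocate(s: /fo, d: /trabaha) -> ok
;; 3. shelfsys peekin(p: /) -> [snezum, trabaha/]
;; 4. bin fetch(k: plubacru) -> ToolError: no such key plubacru
;; 5. bin fetch(k: trir) -> 2140-06-08

Answer: {snezum=smodo, trabaha/}


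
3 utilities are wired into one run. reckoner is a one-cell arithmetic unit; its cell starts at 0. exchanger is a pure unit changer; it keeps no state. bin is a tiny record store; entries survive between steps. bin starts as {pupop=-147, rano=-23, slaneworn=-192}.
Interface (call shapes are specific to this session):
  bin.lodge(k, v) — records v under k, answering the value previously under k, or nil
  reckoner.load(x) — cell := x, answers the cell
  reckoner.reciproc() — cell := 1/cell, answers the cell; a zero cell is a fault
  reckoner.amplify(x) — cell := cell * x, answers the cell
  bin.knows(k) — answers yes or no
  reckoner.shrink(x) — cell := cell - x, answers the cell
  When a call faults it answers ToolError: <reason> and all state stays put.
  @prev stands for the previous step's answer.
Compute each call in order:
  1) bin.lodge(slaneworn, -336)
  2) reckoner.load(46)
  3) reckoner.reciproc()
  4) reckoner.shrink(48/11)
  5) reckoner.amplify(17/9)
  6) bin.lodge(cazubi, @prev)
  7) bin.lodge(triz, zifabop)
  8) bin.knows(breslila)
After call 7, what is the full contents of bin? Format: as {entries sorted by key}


$ bin.lodge k: slaneworn v: -336
  -192
$ reckoner.load x: 46
  46
$ reckoner.reciproc
  1/46
$ reckoner.shrink x: 48/11
  -2197/506
$ reckoner.amplify x: 17/9
  -37349/4554
$ bin.lodge k: cazubi v: @prev
  nil
$ bin.lodge k: triz v: zifabop
  nil
$ bin.knows k: breslila
  no

Answer: {cazubi=-37349/4554, pupop=-147, rano=-23, slaneworn=-336, triz=zifabop}


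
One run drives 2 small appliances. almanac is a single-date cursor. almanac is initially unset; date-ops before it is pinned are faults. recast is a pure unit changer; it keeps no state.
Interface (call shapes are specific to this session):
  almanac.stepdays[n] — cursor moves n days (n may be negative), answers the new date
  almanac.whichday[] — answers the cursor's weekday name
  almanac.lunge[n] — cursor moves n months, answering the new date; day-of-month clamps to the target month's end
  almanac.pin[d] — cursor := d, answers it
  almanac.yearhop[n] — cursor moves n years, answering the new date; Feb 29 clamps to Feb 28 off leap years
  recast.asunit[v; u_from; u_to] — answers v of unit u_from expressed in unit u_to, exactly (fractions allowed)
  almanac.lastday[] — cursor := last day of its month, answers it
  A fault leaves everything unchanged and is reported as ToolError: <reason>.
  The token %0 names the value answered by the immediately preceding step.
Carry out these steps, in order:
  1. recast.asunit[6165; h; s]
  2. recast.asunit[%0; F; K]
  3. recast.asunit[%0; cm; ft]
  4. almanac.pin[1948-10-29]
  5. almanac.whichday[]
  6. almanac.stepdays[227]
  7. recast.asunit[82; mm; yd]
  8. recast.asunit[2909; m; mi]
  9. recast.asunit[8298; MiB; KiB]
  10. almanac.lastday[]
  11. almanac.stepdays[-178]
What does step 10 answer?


Answer: 1949-06-30

Derivation:
% recast.asunit(v='6165', u_from='h', u_to='s') ~> 22194000
% recast.asunit(v='%0', u_from='F', u_to='K') ~> 2219445967/180
% recast.asunit(v='%0', u_from='cm', u_to='ft') ~> 11097229835/27432
% almanac.pin(d='1948-10-29') ~> 1948-10-29
% almanac.whichday() ~> Friday
% almanac.stepdays(n='227') ~> 1949-06-13
% recast.asunit(v='82', u_from='mm', u_to='yd') ~> 205/2286
% recast.asunit(v='2909', u_from='m', u_to='mi') ~> 363625/201168
% recast.asunit(v='8298', u_from='MiB', u_to='KiB') ~> 8497152
% almanac.lastday() ~> 1949-06-30
% almanac.stepdays(n='-178') ~> 1949-01-03


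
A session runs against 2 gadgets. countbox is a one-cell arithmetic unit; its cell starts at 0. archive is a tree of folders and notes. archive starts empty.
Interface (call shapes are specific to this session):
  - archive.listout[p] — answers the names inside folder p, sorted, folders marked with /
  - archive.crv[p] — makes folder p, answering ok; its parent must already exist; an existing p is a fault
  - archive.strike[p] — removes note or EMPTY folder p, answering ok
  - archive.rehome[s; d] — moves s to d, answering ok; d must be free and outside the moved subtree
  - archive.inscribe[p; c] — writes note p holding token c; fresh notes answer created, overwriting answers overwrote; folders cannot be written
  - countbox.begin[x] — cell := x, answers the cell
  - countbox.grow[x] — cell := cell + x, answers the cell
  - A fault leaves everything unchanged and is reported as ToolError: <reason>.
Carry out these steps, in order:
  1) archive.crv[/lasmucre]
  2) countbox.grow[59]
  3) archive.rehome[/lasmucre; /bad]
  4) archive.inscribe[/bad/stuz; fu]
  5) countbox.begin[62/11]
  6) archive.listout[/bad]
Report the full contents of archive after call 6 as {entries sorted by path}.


Answer: {bad/, bad/stuz=fu}

Derivation:
Using archive.crv with p='/lasmucre', yielding ok.
Then countbox.grow with x='59', giving 59.
Now I run archive.rehome with s='/lasmucre', d='/bad', — result: ok.
Next I call archive.inscribe with p='/bad/stuz', c='fu', and observe created.
Using countbox.begin with x='62/11', and observe 62/11.
I call archive.listout with p='/bad', and observe [stuz].


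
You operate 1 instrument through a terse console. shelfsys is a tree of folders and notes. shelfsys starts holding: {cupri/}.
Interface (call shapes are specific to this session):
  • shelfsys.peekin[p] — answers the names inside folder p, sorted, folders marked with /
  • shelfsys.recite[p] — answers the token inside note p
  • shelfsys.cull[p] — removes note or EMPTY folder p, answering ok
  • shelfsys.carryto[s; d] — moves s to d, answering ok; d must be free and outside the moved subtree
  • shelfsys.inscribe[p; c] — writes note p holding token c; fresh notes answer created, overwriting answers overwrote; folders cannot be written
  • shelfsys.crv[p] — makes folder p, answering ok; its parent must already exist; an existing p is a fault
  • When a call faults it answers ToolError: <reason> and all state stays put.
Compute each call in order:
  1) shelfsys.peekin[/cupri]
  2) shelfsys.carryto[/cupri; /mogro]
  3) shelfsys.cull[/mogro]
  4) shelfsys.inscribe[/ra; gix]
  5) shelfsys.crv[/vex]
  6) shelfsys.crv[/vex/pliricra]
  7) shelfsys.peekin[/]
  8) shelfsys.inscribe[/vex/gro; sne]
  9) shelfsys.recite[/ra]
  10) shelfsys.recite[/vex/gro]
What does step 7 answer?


>> shelfsys.peekin(p→/cupri)
<< []
>> shelfsys.carryto(s→/cupri, d→/mogro)
<< ok
>> shelfsys.cull(p→/mogro)
<< ok
>> shelfsys.inscribe(p→/ra, c→gix)
<< created
>> shelfsys.crv(p→/vex)
<< ok
>> shelfsys.crv(p→/vex/pliricra)
<< ok
>> shelfsys.peekin(p→/)
<< [ra, vex/]
>> shelfsys.inscribe(p→/vex/gro, c→sne)
<< created
>> shelfsys.recite(p→/ra)
<< gix
>> shelfsys.recite(p→/vex/gro)
<< sne

Answer: [ra, vex/]


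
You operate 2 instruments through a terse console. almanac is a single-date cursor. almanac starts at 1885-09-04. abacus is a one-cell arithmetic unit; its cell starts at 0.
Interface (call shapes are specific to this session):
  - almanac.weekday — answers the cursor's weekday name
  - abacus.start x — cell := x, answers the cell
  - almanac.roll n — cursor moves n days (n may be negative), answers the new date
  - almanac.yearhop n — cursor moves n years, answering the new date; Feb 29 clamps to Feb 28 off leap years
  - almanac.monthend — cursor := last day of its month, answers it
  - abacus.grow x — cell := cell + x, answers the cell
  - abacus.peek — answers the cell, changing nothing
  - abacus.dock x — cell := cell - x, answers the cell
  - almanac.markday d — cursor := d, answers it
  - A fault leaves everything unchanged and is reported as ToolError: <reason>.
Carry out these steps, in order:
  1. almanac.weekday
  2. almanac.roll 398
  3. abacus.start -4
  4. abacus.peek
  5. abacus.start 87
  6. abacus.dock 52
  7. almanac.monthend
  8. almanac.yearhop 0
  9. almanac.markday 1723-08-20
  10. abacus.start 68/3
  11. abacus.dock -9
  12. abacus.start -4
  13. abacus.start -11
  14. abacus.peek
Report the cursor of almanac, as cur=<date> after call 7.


-> almanac.weekday()
<- Friday
-> almanac.roll(n=398)
<- 1886-10-07
-> abacus.start(x=-4)
<- -4
-> abacus.peek()
<- -4
-> abacus.start(x=87)
<- 87
-> abacus.dock(x=52)
<- 35
-> almanac.monthend()
<- 1886-10-31
-> almanac.yearhop(n=0)
<- 1886-10-31
-> almanac.markday(d=1723-08-20)
<- 1723-08-20
-> abacus.start(x=68/3)
<- 68/3
-> abacus.dock(x=-9)
<- 95/3
-> abacus.start(x=-4)
<- -4
-> abacus.start(x=-11)
<- -11
-> abacus.peek()
<- -11

Answer: cur=1886-10-31


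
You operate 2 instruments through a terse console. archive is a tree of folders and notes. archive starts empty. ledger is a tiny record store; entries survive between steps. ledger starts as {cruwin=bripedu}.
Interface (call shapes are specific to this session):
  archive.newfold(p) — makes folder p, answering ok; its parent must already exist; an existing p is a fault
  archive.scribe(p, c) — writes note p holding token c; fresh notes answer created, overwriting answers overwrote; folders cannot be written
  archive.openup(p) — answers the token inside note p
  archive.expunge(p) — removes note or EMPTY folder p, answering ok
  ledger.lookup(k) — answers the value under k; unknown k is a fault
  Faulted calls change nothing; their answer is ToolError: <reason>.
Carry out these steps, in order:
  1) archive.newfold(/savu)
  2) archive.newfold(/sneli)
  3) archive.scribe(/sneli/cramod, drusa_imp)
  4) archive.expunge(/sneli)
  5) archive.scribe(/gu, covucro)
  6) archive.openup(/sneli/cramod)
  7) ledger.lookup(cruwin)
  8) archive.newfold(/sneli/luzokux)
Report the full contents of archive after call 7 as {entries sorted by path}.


Do: archive.newfold[p=/savu]
See: ok
Do: archive.newfold[p=/sneli]
See: ok
Do: archive.scribe[p=/sneli/cramod; c=drusa_imp]
See: created
Do: archive.expunge[p=/sneli]
See: ToolError: not empty
Do: archive.scribe[p=/gu; c=covucro]
See: created
Do: archive.openup[p=/sneli/cramod]
See: drusa_imp
Do: ledger.lookup[k=cruwin]
See: bripedu
Do: archive.newfold[p=/sneli/luzokux]
See: ok

Answer: {gu=covucro, savu/, sneli/, sneli/cramod=drusa_imp}


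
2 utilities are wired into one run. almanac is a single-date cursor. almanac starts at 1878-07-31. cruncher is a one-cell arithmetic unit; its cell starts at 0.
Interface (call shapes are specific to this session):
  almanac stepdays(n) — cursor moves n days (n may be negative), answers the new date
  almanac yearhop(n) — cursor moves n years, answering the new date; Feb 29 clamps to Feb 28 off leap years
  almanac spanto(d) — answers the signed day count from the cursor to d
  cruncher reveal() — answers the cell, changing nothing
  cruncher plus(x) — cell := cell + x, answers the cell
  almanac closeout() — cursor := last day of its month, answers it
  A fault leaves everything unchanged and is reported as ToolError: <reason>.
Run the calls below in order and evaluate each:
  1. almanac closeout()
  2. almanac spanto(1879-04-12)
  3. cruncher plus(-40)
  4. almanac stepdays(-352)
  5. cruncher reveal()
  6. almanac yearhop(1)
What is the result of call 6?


Answer: 1878-08-13

Derivation:
I call almanac closeout, and see 1878-07-31.
Using almanac spanto on d→1879-04-12, yielding 255.
Calling cruncher plus on x→-40, yielding -40.
Invoking almanac stepdays on n→-352, and observe 1877-08-13.
Next I call cruncher reveal(), and see -40.
Calling almanac yearhop on n→1, and see 1878-08-13.


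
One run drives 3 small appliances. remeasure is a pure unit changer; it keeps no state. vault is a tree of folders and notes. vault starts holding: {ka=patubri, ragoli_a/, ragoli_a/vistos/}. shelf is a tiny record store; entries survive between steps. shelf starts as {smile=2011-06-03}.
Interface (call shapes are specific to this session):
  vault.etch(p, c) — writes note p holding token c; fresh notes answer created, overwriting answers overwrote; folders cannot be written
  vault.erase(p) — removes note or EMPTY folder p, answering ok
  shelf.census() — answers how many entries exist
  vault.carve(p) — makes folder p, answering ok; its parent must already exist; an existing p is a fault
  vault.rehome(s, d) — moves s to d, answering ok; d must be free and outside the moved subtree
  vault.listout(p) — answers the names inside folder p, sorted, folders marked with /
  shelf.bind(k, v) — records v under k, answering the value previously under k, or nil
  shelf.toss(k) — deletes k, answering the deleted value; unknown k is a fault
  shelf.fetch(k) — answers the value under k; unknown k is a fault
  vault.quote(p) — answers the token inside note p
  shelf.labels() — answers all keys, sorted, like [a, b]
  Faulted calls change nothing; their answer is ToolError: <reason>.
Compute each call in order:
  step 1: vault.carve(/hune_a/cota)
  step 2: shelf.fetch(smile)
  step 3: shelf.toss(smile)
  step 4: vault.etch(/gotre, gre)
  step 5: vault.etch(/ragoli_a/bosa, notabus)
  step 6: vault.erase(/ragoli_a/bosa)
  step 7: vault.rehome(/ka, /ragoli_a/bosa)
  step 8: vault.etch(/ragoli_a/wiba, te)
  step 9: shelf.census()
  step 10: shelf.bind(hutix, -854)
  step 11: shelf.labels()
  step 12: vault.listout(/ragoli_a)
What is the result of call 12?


>>> vault.carve p→/hune_a/cota
= ToolError: no parent
>>> shelf.fetch k→smile
= 2011-06-03
>>> shelf.toss k→smile
= 2011-06-03
>>> vault.etch p→/gotre c→gre
= created
>>> vault.etch p→/ragoli_a/bosa c→notabus
= created
>>> vault.erase p→/ragoli_a/bosa
= ok
>>> vault.rehome s→/ka d→/ragoli_a/bosa
= ok
>>> vault.etch p→/ragoli_a/wiba c→te
= created
>>> shelf.census
= 0
>>> shelf.bind k→hutix v→-854
= nil
>>> shelf.labels
= [hutix]
>>> vault.listout p→/ragoli_a
= [bosa, vistos/, wiba]

Answer: [bosa, vistos/, wiba]
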